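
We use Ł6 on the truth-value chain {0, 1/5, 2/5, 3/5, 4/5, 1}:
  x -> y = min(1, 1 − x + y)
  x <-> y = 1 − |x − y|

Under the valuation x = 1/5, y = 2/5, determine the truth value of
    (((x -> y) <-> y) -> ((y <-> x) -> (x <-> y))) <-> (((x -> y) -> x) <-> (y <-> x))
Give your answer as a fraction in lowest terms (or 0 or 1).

2/5

x -> y = 1/5 -> 2/5 = 1
(x -> y) <-> y = 1 <-> 2/5 = 2/5
y <-> x = 2/5 <-> 1/5 = 4/5
x <-> y = 1/5 <-> 2/5 = 4/5
(y <-> x) -> (x <-> y) = 4/5 -> 4/5 = 1
((x -> y) <-> y) -> ((y <-> x) -> (x <-> y)) = 2/5 -> 1 = 1
x -> y = 1/5 -> 2/5 = 1
(x -> y) -> x = 1 -> 1/5 = 1/5
y <-> x = 2/5 <-> 1/5 = 4/5
((x -> y) -> x) <-> (y <-> x) = 1/5 <-> 4/5 = 2/5
(((x -> y) <-> y) -> ((y <-> x) -> (x <-> y))) <-> (((x -> y) -> x) <-> (y <-> x)) = 1 <-> 2/5 = 2/5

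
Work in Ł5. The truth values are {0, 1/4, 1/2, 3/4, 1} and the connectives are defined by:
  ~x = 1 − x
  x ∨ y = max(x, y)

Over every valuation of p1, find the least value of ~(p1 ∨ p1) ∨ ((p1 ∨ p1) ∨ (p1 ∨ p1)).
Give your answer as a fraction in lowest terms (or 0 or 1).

1/2

Take p1 = 1/2:
p1 ∨ p1 = 1/2 ∨ 1/2 = 1/2
~(p1 ∨ p1) = ~1/2 = 1/2
p1 ∨ p1 = 1/2 ∨ 1/2 = 1/2
p1 ∨ p1 = 1/2 ∨ 1/2 = 1/2
(p1 ∨ p1) ∨ (p1 ∨ p1) = 1/2 ∨ 1/2 = 1/2
~(p1 ∨ p1) ∨ ((p1 ∨ p1) ∨ (p1 ∨ p1)) = 1/2 ∨ 1/2 = 1/2
No assignment yields a value below 1/2, so this is the minimum.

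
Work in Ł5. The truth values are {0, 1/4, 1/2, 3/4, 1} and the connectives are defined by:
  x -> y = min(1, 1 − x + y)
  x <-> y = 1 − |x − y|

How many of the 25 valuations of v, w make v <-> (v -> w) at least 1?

value 1: 3 assignments (counts)
value 3/4: 5 assignments
value 1/2: 6 assignments
value 1/4: 5 assignments
value 0: 6 assignments
So 3 of the 25 assignments meet the threshold.

3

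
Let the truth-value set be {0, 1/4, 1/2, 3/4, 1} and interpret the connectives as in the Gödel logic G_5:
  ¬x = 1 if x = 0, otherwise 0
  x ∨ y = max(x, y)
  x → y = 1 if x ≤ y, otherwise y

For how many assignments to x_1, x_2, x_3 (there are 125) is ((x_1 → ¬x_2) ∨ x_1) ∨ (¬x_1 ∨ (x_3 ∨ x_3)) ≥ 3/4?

101

value 1: 77 assignments (counts)
value 3/4: 24 assignments (counts)
value 1/2: 16 assignments
value 1/4: 8 assignments
So 101 of the 125 assignments meet the threshold.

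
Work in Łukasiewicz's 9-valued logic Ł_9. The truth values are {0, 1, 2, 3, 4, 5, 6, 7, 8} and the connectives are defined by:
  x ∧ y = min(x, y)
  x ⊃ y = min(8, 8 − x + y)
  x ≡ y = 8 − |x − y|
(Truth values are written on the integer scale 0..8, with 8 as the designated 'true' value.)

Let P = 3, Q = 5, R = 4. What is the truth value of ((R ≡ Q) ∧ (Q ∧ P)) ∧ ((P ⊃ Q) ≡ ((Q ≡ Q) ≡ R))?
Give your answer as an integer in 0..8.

3

R ≡ Q = 4 ≡ 5 = 7
Q ∧ P = 5 ∧ 3 = 3
(R ≡ Q) ∧ (Q ∧ P) = 7 ∧ 3 = 3
P ⊃ Q = 3 ⊃ 5 = 8
Q ≡ Q = 5 ≡ 5 = 8
(Q ≡ Q) ≡ R = 8 ≡ 4 = 4
(P ⊃ Q) ≡ ((Q ≡ Q) ≡ R) = 8 ≡ 4 = 4
((R ≡ Q) ∧ (Q ∧ P)) ∧ ((P ⊃ Q) ≡ ((Q ≡ Q) ≡ R)) = 3 ∧ 4 = 3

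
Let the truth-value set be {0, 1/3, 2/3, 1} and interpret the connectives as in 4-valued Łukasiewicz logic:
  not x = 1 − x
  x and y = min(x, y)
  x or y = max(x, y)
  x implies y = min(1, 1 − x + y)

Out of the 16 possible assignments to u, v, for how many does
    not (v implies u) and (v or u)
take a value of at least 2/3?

3

u = 0, v = 0 ↦ 0  <
u = 0, v = 1/3 ↦ 1/3  <
u = 0, v = 2/3 ↦ 2/3  ≥
u = 0, v = 1 ↦ 1  ≥
u = 1/3, v = 0 ↦ 0  <
u = 1/3, v = 1/3 ↦ 0  <
u = 1/3, v = 2/3 ↦ 1/3  <
u = 1/3, v = 1 ↦ 2/3  ≥
u = 2/3, v = 0 ↦ 0  <
u = 2/3, v = 1/3 ↦ 0  <
u = 2/3, v = 2/3 ↦ 0  <
u = 2/3, v = 1 ↦ 1/3  <
u = 1, v = 0 ↦ 0  <
u = 1, v = 1/3 ↦ 0  <
u = 1, v = 2/3 ↦ 0  <
u = 1, v = 1 ↦ 0  <
So 3 of the 16 assignments meet the threshold.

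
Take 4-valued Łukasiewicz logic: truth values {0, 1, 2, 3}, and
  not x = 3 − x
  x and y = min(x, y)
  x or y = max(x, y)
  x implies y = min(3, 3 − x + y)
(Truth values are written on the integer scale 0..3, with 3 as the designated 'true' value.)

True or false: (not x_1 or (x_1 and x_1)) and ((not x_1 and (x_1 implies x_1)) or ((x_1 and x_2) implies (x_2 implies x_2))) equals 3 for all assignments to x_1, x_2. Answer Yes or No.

No

Counterexample: take x_1 = 1, x_2 = 0.
not x_1 = not 1 = 2
x_1 and x_1 = 1 and 1 = 1
not x_1 or (x_1 and x_1) = 2 or 1 = 2
not x_1 = not 1 = 2
x_1 implies x_1 = 1 implies 1 = 3
not x_1 and (x_1 implies x_1) = 2 and 3 = 2
x_1 and x_2 = 1 and 0 = 0
x_2 implies x_2 = 0 implies 0 = 3
(x_1 and x_2) implies (x_2 implies x_2) = 0 implies 3 = 3
(not x_1 and (x_1 implies x_1)) or ((x_1 and x_2) implies (x_2 implies x_2)) = 2 or 3 = 3
(not x_1 or (x_1 and x_1)) and ((not x_1 and (x_1 implies x_1)) or ((x_1 and x_2) implies (x_2 implies x_2))) = 2 and 3 = 2
This gives 2 ≠ 3.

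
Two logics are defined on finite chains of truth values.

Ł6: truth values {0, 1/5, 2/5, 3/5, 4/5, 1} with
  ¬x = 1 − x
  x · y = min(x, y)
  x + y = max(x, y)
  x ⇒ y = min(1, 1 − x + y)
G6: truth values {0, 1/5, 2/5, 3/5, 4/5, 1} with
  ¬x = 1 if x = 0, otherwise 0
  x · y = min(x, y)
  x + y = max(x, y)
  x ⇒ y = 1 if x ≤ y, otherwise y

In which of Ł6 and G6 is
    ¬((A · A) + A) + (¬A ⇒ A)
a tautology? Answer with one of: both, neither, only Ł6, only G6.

In Ł6: at A = 1/5 the value is 4/5 — not a tautology.
In G6: every assignment gives 1 — tautology.

only G6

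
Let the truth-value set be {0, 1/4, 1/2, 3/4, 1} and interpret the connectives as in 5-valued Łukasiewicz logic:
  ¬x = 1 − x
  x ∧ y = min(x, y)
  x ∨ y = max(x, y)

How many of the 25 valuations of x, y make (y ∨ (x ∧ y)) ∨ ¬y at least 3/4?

20

value 1: 10 assignments (counts)
value 3/4: 10 assignments (counts)
value 1/2: 5 assignments
So 20 of the 25 assignments meet the threshold.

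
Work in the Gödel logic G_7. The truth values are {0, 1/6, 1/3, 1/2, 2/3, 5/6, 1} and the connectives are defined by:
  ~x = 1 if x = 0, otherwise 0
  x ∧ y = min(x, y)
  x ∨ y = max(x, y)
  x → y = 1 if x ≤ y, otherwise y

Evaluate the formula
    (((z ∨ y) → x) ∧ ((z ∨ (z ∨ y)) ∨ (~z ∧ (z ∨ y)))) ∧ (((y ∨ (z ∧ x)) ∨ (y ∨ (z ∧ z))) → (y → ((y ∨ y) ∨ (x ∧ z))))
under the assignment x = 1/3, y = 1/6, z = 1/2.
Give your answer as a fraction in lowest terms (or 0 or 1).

1/3

z ∨ y = 1/2 ∨ 1/6 = 1/2
(z ∨ y) → x = 1/2 → 1/3 = 1/3
z ∨ y = 1/2 ∨ 1/6 = 1/2
z ∨ (z ∨ y) = 1/2 ∨ 1/2 = 1/2
~z = ~1/2 = 0
z ∨ y = 1/2 ∨ 1/6 = 1/2
~z ∧ (z ∨ y) = 0 ∧ 1/2 = 0
(z ∨ (z ∨ y)) ∨ (~z ∧ (z ∨ y)) = 1/2 ∨ 0 = 1/2
((z ∨ y) → x) ∧ ((z ∨ (z ∨ y)) ∨ (~z ∧ (z ∨ y))) = 1/3 ∧ 1/2 = 1/3
z ∧ x = 1/2 ∧ 1/3 = 1/3
y ∨ (z ∧ x) = 1/6 ∨ 1/3 = 1/3
z ∧ z = 1/2 ∧ 1/2 = 1/2
y ∨ (z ∧ z) = 1/6 ∨ 1/2 = 1/2
(y ∨ (z ∧ x)) ∨ (y ∨ (z ∧ z)) = 1/3 ∨ 1/2 = 1/2
y ∨ y = 1/6 ∨ 1/6 = 1/6
x ∧ z = 1/3 ∧ 1/2 = 1/3
(y ∨ y) ∨ (x ∧ z) = 1/6 ∨ 1/3 = 1/3
y → ((y ∨ y) ∨ (x ∧ z)) = 1/6 → 1/3 = 1
((y ∨ (z ∧ x)) ∨ (y ∨ (z ∧ z))) → (y → ((y ∨ y) ∨ (x ∧ z))) = 1/2 → 1 = 1
(((z ∨ y) → x) ∧ ((z ∨ (z ∨ y)) ∨ (~z ∧ (z ∨ y)))) ∧ (((y ∨ (z ∧ x)) ∨ (y ∨ (z ∧ z))) → (y → ((y ∨ y) ∨ (x ∧ z)))) = 1/3 ∧ 1 = 1/3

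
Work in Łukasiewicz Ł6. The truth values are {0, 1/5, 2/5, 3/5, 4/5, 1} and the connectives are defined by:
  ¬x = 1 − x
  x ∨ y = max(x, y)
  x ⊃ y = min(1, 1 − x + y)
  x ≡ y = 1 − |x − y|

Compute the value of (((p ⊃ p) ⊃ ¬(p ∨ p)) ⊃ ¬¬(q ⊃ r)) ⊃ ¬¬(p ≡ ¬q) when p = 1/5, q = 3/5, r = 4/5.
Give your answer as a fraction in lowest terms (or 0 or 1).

p ⊃ p = 1/5 ⊃ 1/5 = 1
p ∨ p = 1/5 ∨ 1/5 = 1/5
¬(p ∨ p) = ¬1/5 = 4/5
(p ⊃ p) ⊃ ¬(p ∨ p) = 1 ⊃ 4/5 = 4/5
q ⊃ r = 3/5 ⊃ 4/5 = 1
¬(q ⊃ r) = ¬1 = 0
¬¬(q ⊃ r) = ¬0 = 1
((p ⊃ p) ⊃ ¬(p ∨ p)) ⊃ ¬¬(q ⊃ r) = 4/5 ⊃ 1 = 1
¬q = ¬3/5 = 2/5
p ≡ ¬q = 1/5 ≡ 2/5 = 4/5
¬(p ≡ ¬q) = ¬4/5 = 1/5
¬¬(p ≡ ¬q) = ¬1/5 = 4/5
(((p ⊃ p) ⊃ ¬(p ∨ p)) ⊃ ¬¬(q ⊃ r)) ⊃ ¬¬(p ≡ ¬q) = 1 ⊃ 4/5 = 4/5

4/5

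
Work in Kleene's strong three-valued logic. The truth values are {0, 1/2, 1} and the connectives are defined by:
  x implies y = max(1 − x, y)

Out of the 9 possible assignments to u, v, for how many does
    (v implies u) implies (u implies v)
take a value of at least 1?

u = 0, v = 0 ↦ 1  ≥
u = 0, v = 1/2 ↦ 1  ≥
u = 0, v = 1 ↦ 1  ≥
u = 1/2, v = 0 ↦ 1/2  <
u = 1/2, v = 1/2 ↦ 1/2  <
u = 1/2, v = 1 ↦ 1  ≥
u = 1, v = 0 ↦ 0  <
u = 1, v = 1/2 ↦ 1/2  <
u = 1, v = 1 ↦ 1  ≥
So 5 of the 9 assignments meet the threshold.

5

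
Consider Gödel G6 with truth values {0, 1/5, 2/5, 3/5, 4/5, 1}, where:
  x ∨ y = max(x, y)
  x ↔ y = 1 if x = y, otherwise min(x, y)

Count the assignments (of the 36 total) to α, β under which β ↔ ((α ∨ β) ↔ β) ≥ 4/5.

value 1: 21 assignments (counts)
value 4/5: 5 assignments (counts)
value 3/5: 4 assignments
value 2/5: 3 assignments
value 1/5: 2 assignments
value 0: 1 assignment
So 26 of the 36 assignments meet the threshold.

26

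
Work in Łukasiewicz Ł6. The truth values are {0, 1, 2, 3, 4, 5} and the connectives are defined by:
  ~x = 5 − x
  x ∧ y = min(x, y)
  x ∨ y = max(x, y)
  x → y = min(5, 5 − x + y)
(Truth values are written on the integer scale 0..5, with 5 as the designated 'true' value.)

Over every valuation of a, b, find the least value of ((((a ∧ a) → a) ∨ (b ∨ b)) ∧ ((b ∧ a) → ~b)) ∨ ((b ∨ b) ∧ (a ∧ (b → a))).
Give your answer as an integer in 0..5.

3

Take a = 2, b = 5:
a ∧ a = 2 ∧ 2 = 2
(a ∧ a) → a = 2 → 2 = 5
b ∨ b = 5 ∨ 5 = 5
((a ∧ a) → a) ∨ (b ∨ b) = 5 ∨ 5 = 5
b ∧ a = 5 ∧ 2 = 2
~b = ~5 = 0
(b ∧ a) → ~b = 2 → 0 = 3
(((a ∧ a) → a) ∨ (b ∨ b)) ∧ ((b ∧ a) → ~b) = 5 ∧ 3 = 3
b ∨ b = 5 ∨ 5 = 5
b → a = 5 → 2 = 2
a ∧ (b → a) = 2 ∧ 2 = 2
(b ∨ b) ∧ (a ∧ (b → a)) = 5 ∧ 2 = 2
((((a ∧ a) → a) ∨ (b ∨ b)) ∧ ((b ∧ a) → ~b)) ∨ ((b ∨ b) ∧ (a ∧ (b → a))) = 3 ∨ 2 = 3
No assignment yields a value below 3, so this is the minimum.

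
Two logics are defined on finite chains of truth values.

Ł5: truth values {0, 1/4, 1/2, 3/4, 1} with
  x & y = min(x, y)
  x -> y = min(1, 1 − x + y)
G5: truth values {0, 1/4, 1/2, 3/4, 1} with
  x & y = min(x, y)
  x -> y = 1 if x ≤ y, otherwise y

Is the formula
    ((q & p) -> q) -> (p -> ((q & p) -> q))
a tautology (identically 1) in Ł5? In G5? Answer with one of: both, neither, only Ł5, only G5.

both

In Ł5: every assignment gives 1 — tautology.
In G5: every assignment gives 1 — tautology.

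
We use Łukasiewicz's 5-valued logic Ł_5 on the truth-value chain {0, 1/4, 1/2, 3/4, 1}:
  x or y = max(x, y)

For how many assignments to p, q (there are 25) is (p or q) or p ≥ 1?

9

value 1: 9 assignments (counts)
value 3/4: 7 assignments
value 1/2: 5 assignments
value 1/4: 3 assignments
value 0: 1 assignment
So 9 of the 25 assignments meet the threshold.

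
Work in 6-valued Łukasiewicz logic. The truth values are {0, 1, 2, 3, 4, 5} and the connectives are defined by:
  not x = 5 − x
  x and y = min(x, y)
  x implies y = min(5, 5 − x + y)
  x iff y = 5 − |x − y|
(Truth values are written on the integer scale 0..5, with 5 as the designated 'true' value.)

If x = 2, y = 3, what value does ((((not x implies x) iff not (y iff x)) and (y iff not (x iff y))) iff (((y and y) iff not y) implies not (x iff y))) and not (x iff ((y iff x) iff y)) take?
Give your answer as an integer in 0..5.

2

not x = not 2 = 3
not x implies x = 3 implies 2 = 4
y iff x = 3 iff 2 = 4
not (y iff x) = not 4 = 1
(not x implies x) iff not (y iff x) = 4 iff 1 = 2
x iff y = 2 iff 3 = 4
not (x iff y) = not 4 = 1
y iff not (x iff y) = 3 iff 1 = 3
((not x implies x) iff not (y iff x)) and (y iff not (x iff y)) = 2 and 3 = 2
y and y = 3 and 3 = 3
not y = not 3 = 2
(y and y) iff not y = 3 iff 2 = 4
x iff y = 2 iff 3 = 4
not (x iff y) = not 4 = 1
((y and y) iff not y) implies not (x iff y) = 4 implies 1 = 2
(((not x implies x) iff not (y iff x)) and (y iff not (x iff y))) iff (((y and y) iff not y) implies not (x iff y)) = 2 iff 2 = 5
y iff x = 3 iff 2 = 4
(y iff x) iff y = 4 iff 3 = 4
x iff ((y iff x) iff y) = 2 iff 4 = 3
not (x iff ((y iff x) iff y)) = not 3 = 2
((((not x implies x) iff not (y iff x)) and (y iff not (x iff y))) iff (((y and y) iff not y) implies not (x iff y))) and not (x iff ((y iff x) iff y)) = 5 and 2 = 2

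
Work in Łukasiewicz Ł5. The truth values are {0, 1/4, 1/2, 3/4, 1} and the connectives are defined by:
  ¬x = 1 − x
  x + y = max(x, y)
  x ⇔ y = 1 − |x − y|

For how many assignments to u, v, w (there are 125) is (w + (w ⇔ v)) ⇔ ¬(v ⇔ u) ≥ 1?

19

value 1: 19 assignments (counts)
value 3/4: 35 assignments
value 1/2: 35 assignments
value 1/4: 26 assignments
value 0: 10 assignments
So 19 of the 125 assignments meet the threshold.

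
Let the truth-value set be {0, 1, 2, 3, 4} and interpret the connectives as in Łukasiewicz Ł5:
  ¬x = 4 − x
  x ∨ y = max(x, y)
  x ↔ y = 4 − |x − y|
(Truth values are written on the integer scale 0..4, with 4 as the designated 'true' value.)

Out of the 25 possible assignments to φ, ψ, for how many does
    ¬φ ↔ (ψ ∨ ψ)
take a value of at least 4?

value 4: 5 assignments (counts)
value 3: 8 assignments
value 2: 6 assignments
value 1: 4 assignments
value 0: 2 assignments
So 5 of the 25 assignments meet the threshold.

5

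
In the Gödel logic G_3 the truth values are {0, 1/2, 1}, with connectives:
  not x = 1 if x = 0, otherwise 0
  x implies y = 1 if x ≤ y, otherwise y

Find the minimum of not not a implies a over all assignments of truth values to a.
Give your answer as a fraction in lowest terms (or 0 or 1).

1/2

Take a = 1/2:
not a = not 1/2 = 0
not not a = not 0 = 1
not not a implies a = 1 implies 1/2 = 1/2
No assignment yields a value below 1/2, so this is the minimum.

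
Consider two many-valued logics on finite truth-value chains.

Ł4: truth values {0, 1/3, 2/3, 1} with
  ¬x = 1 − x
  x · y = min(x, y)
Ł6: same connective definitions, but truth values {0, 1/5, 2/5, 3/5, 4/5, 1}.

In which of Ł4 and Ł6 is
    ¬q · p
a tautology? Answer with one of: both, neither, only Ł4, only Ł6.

neither

In Ł4: at p = 0, q = 0 the value is 0 — not a tautology.
In Ł6: at p = 0, q = 0 the value is 0 — not a tautology.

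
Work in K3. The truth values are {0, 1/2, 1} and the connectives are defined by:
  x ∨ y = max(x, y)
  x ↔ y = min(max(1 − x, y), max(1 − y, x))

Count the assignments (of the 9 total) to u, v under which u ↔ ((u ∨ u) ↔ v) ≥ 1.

2

u = 0, v = 0 ↦ 0  <
u = 0, v = 1/2 ↦ 1/2  <
u = 0, v = 1 ↦ 1  ≥
u = 1/2, v = 0 ↦ 1/2  <
u = 1/2, v = 1/2 ↦ 1/2  <
u = 1/2, v = 1 ↦ 1/2  <
u = 1, v = 0 ↦ 0  <
u = 1, v = 1/2 ↦ 1/2  <
u = 1, v = 1 ↦ 1  ≥
So 2 of the 9 assignments meet the threshold.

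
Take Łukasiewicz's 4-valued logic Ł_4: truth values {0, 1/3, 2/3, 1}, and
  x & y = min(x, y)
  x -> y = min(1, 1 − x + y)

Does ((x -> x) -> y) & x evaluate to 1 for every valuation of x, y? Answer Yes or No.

No

Counterexample: take x = 0, y = 0.
x -> x = 0 -> 0 = 1
(x -> x) -> y = 1 -> 0 = 0
((x -> x) -> y) & x = 0 & 0 = 0
This gives 0 ≠ 1.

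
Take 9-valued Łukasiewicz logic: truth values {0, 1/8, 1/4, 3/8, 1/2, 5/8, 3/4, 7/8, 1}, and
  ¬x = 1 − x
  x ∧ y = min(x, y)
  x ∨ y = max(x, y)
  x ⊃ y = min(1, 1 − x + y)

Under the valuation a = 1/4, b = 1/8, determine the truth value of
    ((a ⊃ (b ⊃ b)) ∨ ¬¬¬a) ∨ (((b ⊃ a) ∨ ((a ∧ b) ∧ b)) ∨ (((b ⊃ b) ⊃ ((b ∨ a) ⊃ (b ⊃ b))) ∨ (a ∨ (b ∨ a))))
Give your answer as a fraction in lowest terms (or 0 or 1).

b ⊃ b = 1/8 ⊃ 1/8 = 1
a ⊃ (b ⊃ b) = 1/4 ⊃ 1 = 1
¬a = ¬1/4 = 3/4
¬¬a = ¬3/4 = 1/4
¬¬¬a = ¬1/4 = 3/4
(a ⊃ (b ⊃ b)) ∨ ¬¬¬a = 1 ∨ 3/4 = 1
b ⊃ a = 1/8 ⊃ 1/4 = 1
a ∧ b = 1/4 ∧ 1/8 = 1/8
(a ∧ b) ∧ b = 1/8 ∧ 1/8 = 1/8
(b ⊃ a) ∨ ((a ∧ b) ∧ b) = 1 ∨ 1/8 = 1
b ⊃ b = 1/8 ⊃ 1/8 = 1
b ∨ a = 1/8 ∨ 1/4 = 1/4
b ⊃ b = 1/8 ⊃ 1/8 = 1
(b ∨ a) ⊃ (b ⊃ b) = 1/4 ⊃ 1 = 1
(b ⊃ b) ⊃ ((b ∨ a) ⊃ (b ⊃ b)) = 1 ⊃ 1 = 1
b ∨ a = 1/8 ∨ 1/4 = 1/4
a ∨ (b ∨ a) = 1/4 ∨ 1/4 = 1/4
((b ⊃ b) ⊃ ((b ∨ a) ⊃ (b ⊃ b))) ∨ (a ∨ (b ∨ a)) = 1 ∨ 1/4 = 1
((b ⊃ a) ∨ ((a ∧ b) ∧ b)) ∨ (((b ⊃ b) ⊃ ((b ∨ a) ⊃ (b ⊃ b))) ∨ (a ∨ (b ∨ a))) = 1 ∨ 1 = 1
((a ⊃ (b ⊃ b)) ∨ ¬¬¬a) ∨ (((b ⊃ a) ∨ ((a ∧ b) ∧ b)) ∨ (((b ⊃ b) ⊃ ((b ∨ a) ⊃ (b ⊃ b))) ∨ (a ∨ (b ∨ a)))) = 1 ∨ 1 = 1

1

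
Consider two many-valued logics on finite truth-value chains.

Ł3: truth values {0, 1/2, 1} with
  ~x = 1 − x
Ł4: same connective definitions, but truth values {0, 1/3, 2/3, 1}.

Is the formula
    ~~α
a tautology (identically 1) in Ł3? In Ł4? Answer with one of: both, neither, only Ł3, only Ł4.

neither

In Ł3: at α = 0 the value is 0 — not a tautology.
In Ł4: at α = 0 the value is 0 — not a tautology.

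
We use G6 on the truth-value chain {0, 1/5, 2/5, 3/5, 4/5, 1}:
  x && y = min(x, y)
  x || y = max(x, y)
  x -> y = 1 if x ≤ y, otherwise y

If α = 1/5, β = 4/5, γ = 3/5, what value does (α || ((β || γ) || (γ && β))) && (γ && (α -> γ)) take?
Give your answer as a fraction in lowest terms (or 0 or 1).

β || γ = 4/5 || 3/5 = 4/5
γ && β = 3/5 && 4/5 = 3/5
(β || γ) || (γ && β) = 4/5 || 3/5 = 4/5
α || ((β || γ) || (γ && β)) = 1/5 || 4/5 = 4/5
α -> γ = 1/5 -> 3/5 = 1
γ && (α -> γ) = 3/5 && 1 = 3/5
(α || ((β || γ) || (γ && β))) && (γ && (α -> γ)) = 4/5 && 3/5 = 3/5

3/5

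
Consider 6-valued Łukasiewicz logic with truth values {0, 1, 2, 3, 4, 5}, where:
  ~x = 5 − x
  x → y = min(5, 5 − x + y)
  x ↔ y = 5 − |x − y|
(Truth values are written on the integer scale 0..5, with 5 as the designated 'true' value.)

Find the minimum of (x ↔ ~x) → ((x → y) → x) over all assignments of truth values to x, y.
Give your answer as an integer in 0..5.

3

Take x = 2, y = 2:
~x = ~2 = 3
x ↔ ~x = 2 ↔ 3 = 4
x → y = 2 → 2 = 5
(x → y) → x = 5 → 2 = 2
(x ↔ ~x) → ((x → y) → x) = 4 → 2 = 3
No assignment yields a value below 3, so this is the minimum.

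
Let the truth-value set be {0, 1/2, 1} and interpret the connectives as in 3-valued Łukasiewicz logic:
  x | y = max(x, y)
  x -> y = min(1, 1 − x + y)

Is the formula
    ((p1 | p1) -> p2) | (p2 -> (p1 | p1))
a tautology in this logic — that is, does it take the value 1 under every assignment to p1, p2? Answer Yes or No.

Yes

p1 = 0, p2 = 0 ↦ 1
p1 = 0, p2 = 1/2 ↦ 1
p1 = 0, p2 = 1 ↦ 1
p1 = 1/2, p2 = 0 ↦ 1
p1 = 1/2, p2 = 1/2 ↦ 1
p1 = 1/2, p2 = 1 ↦ 1
p1 = 1, p2 = 0 ↦ 1
p1 = 1, p2 = 1/2 ↦ 1
p1 = 1, p2 = 1 ↦ 1
Every assignment gives a value ≥ 1.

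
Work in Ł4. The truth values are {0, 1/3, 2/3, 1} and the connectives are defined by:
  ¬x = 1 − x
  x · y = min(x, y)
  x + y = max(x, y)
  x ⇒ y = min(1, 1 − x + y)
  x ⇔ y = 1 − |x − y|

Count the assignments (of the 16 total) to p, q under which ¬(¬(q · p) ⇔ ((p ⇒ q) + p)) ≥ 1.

1

p = 0, q = 0 ↦ 0  <
p = 0, q = 1/3 ↦ 0  <
p = 0, q = 2/3 ↦ 0  <
p = 0, q = 1 ↦ 0  <
p = 1/3, q = 0 ↦ 1/3  <
p = 1/3, q = 1/3 ↦ 1/3  <
p = 1/3, q = 2/3 ↦ 1/3  <
p = 1/3, q = 1 ↦ 1/3  <
p = 2/3, q = 0 ↦ 1/3  <
p = 2/3, q = 1/3 ↦ 0  <
p = 2/3, q = 2/3 ↦ 2/3  <
p = 2/3, q = 1 ↦ 2/3  <
p = 1, q = 0 ↦ 0  <
p = 1, q = 1/3 ↦ 1/3  <
p = 1, q = 2/3 ↦ 2/3  <
p = 1, q = 1 ↦ 1  ≥
So 1 of the 16 assignments meets the threshold.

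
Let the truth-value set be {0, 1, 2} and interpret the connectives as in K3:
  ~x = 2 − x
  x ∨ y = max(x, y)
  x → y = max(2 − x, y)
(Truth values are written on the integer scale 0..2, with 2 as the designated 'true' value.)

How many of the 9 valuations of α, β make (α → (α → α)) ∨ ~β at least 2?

7

α = 0, β = 0 ↦ 2  ≥
α = 0, β = 1 ↦ 2  ≥
α = 0, β = 2 ↦ 2  ≥
α = 1, β = 0 ↦ 2  ≥
α = 1, β = 1 ↦ 1  <
α = 1, β = 2 ↦ 1  <
α = 2, β = 0 ↦ 2  ≥
α = 2, β = 1 ↦ 2  ≥
α = 2, β = 2 ↦ 2  ≥
So 7 of the 9 assignments meet the threshold.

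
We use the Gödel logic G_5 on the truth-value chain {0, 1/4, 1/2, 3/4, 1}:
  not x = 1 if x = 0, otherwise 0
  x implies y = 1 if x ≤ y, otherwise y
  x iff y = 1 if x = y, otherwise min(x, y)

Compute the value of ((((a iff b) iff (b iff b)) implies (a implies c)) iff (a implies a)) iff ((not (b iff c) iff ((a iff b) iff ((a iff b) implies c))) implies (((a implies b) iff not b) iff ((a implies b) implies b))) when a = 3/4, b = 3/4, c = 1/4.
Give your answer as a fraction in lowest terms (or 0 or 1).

1/4

a iff b = 3/4 iff 3/4 = 1
b iff b = 3/4 iff 3/4 = 1
(a iff b) iff (b iff b) = 1 iff 1 = 1
a implies c = 3/4 implies 1/4 = 1/4
((a iff b) iff (b iff b)) implies (a implies c) = 1 implies 1/4 = 1/4
a implies a = 3/4 implies 3/4 = 1
(((a iff b) iff (b iff b)) implies (a implies c)) iff (a implies a) = 1/4 iff 1 = 1/4
b iff c = 3/4 iff 1/4 = 1/4
not (b iff c) = not 1/4 = 0
a iff b = 3/4 iff 3/4 = 1
a iff b = 3/4 iff 3/4 = 1
(a iff b) implies c = 1 implies 1/4 = 1/4
(a iff b) iff ((a iff b) implies c) = 1 iff 1/4 = 1/4
not (b iff c) iff ((a iff b) iff ((a iff b) implies c)) = 0 iff 1/4 = 0
a implies b = 3/4 implies 3/4 = 1
not b = not 3/4 = 0
(a implies b) iff not b = 1 iff 0 = 0
a implies b = 3/4 implies 3/4 = 1
(a implies b) implies b = 1 implies 3/4 = 3/4
((a implies b) iff not b) iff ((a implies b) implies b) = 0 iff 3/4 = 0
(not (b iff c) iff ((a iff b) iff ((a iff b) implies c))) implies (((a implies b) iff not b) iff ((a implies b) implies b)) = 0 implies 0 = 1
((((a iff b) iff (b iff b)) implies (a implies c)) iff (a implies a)) iff ((not (b iff c) iff ((a iff b) iff ((a iff b) implies c))) implies (((a implies b) iff not b) iff ((a implies b) implies b))) = 1/4 iff 1 = 1/4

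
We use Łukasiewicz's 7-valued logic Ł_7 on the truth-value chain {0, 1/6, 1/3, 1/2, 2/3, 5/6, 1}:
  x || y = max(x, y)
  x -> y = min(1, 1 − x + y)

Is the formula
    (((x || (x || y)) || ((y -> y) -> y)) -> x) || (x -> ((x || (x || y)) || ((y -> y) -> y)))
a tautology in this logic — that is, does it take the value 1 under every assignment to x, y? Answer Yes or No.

At x = 5/6, y = 0, for instance:
x || y = 5/6 || 0 = 5/6
x || (x || y) = 5/6 || 5/6 = 5/6
y -> y = 0 -> 0 = 1
(y -> y) -> y = 1 -> 0 = 0
(x || (x || y)) || ((y -> y) -> y) = 5/6 || 0 = 5/6
((x || (x || y)) || ((y -> y) -> y)) -> x = 5/6 -> 5/6 = 1
x -> ((x || (x || y)) || ((y -> y) -> y)) = 5/6 -> 5/6 = 1
(((x || (x || y)) || ((y -> y) -> y)) -> x) || (x -> ((x || (x || y)) || ((y -> y) -> y))) = 1 || 1 = 1
and checking the remaining 48 assignments likewise gives ≥ 1 in every case.

Yes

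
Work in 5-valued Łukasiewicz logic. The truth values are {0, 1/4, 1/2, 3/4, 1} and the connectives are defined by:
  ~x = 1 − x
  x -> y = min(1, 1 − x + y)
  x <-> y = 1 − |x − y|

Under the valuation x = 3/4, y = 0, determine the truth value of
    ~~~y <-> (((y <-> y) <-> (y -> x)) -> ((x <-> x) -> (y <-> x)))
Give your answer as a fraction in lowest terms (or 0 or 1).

~y = ~0 = 1
~~y = ~1 = 0
~~~y = ~0 = 1
y <-> y = 0 <-> 0 = 1
y -> x = 0 -> 3/4 = 1
(y <-> y) <-> (y -> x) = 1 <-> 1 = 1
x <-> x = 3/4 <-> 3/4 = 1
y <-> x = 0 <-> 3/4 = 1/4
(x <-> x) -> (y <-> x) = 1 -> 1/4 = 1/4
((y <-> y) <-> (y -> x)) -> ((x <-> x) -> (y <-> x)) = 1 -> 1/4 = 1/4
~~~y <-> (((y <-> y) <-> (y -> x)) -> ((x <-> x) -> (y <-> x))) = 1 <-> 1/4 = 1/4

1/4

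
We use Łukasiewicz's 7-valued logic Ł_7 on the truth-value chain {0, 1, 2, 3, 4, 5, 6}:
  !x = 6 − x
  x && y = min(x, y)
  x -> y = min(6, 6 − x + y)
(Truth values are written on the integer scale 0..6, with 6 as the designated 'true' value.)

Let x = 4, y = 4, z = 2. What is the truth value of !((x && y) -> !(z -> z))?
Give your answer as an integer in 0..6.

x && y = 4 && 4 = 4
z -> z = 2 -> 2 = 6
!(z -> z) = !6 = 0
(x && y) -> !(z -> z) = 4 -> 0 = 2
!((x && y) -> !(z -> z)) = !2 = 4

4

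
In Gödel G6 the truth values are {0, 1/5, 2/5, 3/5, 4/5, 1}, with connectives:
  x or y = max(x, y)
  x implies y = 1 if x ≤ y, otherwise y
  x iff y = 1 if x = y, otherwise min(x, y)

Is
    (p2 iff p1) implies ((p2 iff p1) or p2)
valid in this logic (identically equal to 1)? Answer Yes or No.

Yes

At p1 = 1/5, p2 = 1/5, for instance:
p2 iff p1 = 1/5 iff 1/5 = 1
(p2 iff p1) or p2 = 1 or 1/5 = 1
(p2 iff p1) implies ((p2 iff p1) or p2) = 1 implies 1 = 1
and checking the remaining 35 assignments likewise gives ≥ 1 in every case.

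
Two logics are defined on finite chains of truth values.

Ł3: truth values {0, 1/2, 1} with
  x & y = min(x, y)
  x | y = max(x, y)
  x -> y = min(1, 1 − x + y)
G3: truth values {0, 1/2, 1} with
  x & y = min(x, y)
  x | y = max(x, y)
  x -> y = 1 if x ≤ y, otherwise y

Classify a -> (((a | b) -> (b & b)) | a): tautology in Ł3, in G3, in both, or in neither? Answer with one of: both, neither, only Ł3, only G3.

In Ł3: every assignment gives 1 — tautology.
In G3: every assignment gives 1 — tautology.

both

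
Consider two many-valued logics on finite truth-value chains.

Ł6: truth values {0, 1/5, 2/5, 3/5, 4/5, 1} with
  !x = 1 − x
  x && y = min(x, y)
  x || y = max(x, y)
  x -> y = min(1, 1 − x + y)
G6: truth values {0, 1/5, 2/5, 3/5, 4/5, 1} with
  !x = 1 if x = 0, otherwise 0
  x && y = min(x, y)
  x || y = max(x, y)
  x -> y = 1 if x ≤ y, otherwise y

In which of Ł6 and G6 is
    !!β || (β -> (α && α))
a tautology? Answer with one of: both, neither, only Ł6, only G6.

In Ł6: at α = 0, β = 1/5 the value is 4/5 — not a tautology.
In G6: every assignment gives 1 — tautology.

only G6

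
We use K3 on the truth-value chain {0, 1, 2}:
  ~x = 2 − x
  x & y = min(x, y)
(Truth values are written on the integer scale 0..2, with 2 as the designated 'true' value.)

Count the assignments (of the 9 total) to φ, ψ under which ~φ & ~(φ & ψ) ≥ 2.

3

φ = 0, ψ = 0 ↦ 2  ≥
φ = 0, ψ = 1 ↦ 2  ≥
φ = 0, ψ = 2 ↦ 2  ≥
φ = 1, ψ = 0 ↦ 1  <
φ = 1, ψ = 1 ↦ 1  <
φ = 1, ψ = 2 ↦ 1  <
φ = 2, ψ = 0 ↦ 0  <
φ = 2, ψ = 1 ↦ 0  <
φ = 2, ψ = 2 ↦ 0  <
So 3 of the 9 assignments meet the threshold.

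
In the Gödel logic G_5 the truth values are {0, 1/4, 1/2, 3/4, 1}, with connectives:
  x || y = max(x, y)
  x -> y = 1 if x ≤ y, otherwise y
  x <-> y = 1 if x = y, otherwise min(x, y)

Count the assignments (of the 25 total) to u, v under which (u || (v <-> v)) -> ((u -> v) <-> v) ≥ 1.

value 1: 15 assignments (counts)
value 3/4: 4 assignments
value 1/2: 3 assignments
value 1/4: 2 assignments
value 0: 1 assignment
So 15 of the 25 assignments meet the threshold.

15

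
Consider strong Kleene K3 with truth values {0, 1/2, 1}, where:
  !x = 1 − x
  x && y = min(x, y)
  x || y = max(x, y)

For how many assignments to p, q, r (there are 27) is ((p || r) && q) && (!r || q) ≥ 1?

5

value 1: 5 assignments (counts)
value 1/2: 11 assignments
value 0: 11 assignments
So 5 of the 27 assignments meet the threshold.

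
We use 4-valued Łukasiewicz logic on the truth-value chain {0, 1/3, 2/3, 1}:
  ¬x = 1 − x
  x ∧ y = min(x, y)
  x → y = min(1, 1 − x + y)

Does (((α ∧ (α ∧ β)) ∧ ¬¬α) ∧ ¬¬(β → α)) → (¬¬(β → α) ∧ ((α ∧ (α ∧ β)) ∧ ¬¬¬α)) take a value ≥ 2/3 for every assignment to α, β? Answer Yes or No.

No

Counterexample: take α = 1, β = 2/3.
α ∧ β = 1 ∧ 2/3 = 2/3
α ∧ (α ∧ β) = 1 ∧ 2/3 = 2/3
¬α = ¬1 = 0
¬¬α = ¬0 = 1
(α ∧ (α ∧ β)) ∧ ¬¬α = 2/3 ∧ 1 = 2/3
β → α = 2/3 → 1 = 1
¬(β → α) = ¬1 = 0
¬¬(β → α) = ¬0 = 1
((α ∧ (α ∧ β)) ∧ ¬¬α) ∧ ¬¬(β → α) = 2/3 ∧ 1 = 2/3
β → α = 2/3 → 1 = 1
¬(β → α) = ¬1 = 0
¬¬(β → α) = ¬0 = 1
α ∧ β = 1 ∧ 2/3 = 2/3
α ∧ (α ∧ β) = 1 ∧ 2/3 = 2/3
¬α = ¬1 = 0
¬¬α = ¬0 = 1
¬¬¬α = ¬1 = 0
(α ∧ (α ∧ β)) ∧ ¬¬¬α = 2/3 ∧ 0 = 0
¬¬(β → α) ∧ ((α ∧ (α ∧ β)) ∧ ¬¬¬α) = 1 ∧ 0 = 0
(((α ∧ (α ∧ β)) ∧ ¬¬α) ∧ ¬¬(β → α)) → (¬¬(β → α) ∧ ((α ∧ (α ∧ β)) ∧ ¬¬¬α)) = 2/3 → 0 = 1/3
This gives 1/3, which is below 2/3.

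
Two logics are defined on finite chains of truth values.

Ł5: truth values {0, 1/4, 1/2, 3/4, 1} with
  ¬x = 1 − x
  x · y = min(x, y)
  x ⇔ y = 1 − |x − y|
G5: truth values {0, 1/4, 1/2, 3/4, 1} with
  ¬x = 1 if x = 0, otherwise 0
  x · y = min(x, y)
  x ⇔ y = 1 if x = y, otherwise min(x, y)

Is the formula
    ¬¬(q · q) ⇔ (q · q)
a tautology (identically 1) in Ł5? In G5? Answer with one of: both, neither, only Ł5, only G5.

only Ł5

In Ł5: every assignment gives 1 — tautology.
In G5: at q = 1/4 the value is 1/4 — not a tautology.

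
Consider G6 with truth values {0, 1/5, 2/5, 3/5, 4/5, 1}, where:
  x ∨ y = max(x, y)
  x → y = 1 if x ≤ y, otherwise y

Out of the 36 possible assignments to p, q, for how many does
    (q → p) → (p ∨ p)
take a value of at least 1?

21

value 1: 21 assignments (counts)
value 4/5: 5 assignments
value 3/5: 4 assignments
value 2/5: 3 assignments
value 1/5: 2 assignments
value 0: 1 assignment
So 21 of the 36 assignments meet the threshold.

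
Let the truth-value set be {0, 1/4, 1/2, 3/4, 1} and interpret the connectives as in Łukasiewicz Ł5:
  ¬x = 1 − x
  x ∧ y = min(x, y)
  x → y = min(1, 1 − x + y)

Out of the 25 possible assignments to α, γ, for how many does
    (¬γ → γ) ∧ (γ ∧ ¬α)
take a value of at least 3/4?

value 1: 1 assignment (counts)
value 3/4: 3 assignments (counts)
value 1/2: 5 assignments
value 1/4: 7 assignments
value 0: 9 assignments
So 4 of the 25 assignments meet the threshold.

4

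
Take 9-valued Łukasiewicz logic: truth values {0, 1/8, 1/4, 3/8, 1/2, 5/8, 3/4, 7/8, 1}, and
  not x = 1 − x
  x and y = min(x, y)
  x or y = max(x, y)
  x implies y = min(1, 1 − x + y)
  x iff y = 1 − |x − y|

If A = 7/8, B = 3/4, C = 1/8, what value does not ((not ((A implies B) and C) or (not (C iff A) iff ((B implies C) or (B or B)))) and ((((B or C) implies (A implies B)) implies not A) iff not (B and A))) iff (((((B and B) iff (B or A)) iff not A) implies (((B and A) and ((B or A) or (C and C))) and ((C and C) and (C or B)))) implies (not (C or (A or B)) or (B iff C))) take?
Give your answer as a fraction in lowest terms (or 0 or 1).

A implies B = 7/8 implies 3/4 = 7/8
(A implies B) and C = 7/8 and 1/8 = 1/8
not ((A implies B) and C) = not 1/8 = 7/8
C iff A = 1/8 iff 7/8 = 1/4
not (C iff A) = not 1/4 = 3/4
B implies C = 3/4 implies 1/8 = 3/8
B or B = 3/4 or 3/4 = 3/4
(B implies C) or (B or B) = 3/8 or 3/4 = 3/4
not (C iff A) iff ((B implies C) or (B or B)) = 3/4 iff 3/4 = 1
not ((A implies B) and C) or (not (C iff A) iff ((B implies C) or (B or B))) = 7/8 or 1 = 1
B or C = 3/4 or 1/8 = 3/4
A implies B = 7/8 implies 3/4 = 7/8
(B or C) implies (A implies B) = 3/4 implies 7/8 = 1
not A = not 7/8 = 1/8
((B or C) implies (A implies B)) implies not A = 1 implies 1/8 = 1/8
B and A = 3/4 and 7/8 = 3/4
not (B and A) = not 3/4 = 1/4
(((B or C) implies (A implies B)) implies not A) iff not (B and A) = 1/8 iff 1/4 = 7/8
(not ((A implies B) and C) or (not (C iff A) iff ((B implies C) or (B or B)))) and ((((B or C) implies (A implies B)) implies not A) iff not (B and A)) = 1 and 7/8 = 7/8
not ((not ((A implies B) and C) or (not (C iff A) iff ((B implies C) or (B or B)))) and ((((B or C) implies (A implies B)) implies not A) iff not (B and A))) = not 7/8 = 1/8
B and B = 3/4 and 3/4 = 3/4
B or A = 3/4 or 7/8 = 7/8
(B and B) iff (B or A) = 3/4 iff 7/8 = 7/8
not A = not 7/8 = 1/8
((B and B) iff (B or A)) iff not A = 7/8 iff 1/8 = 1/4
B and A = 3/4 and 7/8 = 3/4
B or A = 3/4 or 7/8 = 7/8
C and C = 1/8 and 1/8 = 1/8
(B or A) or (C and C) = 7/8 or 1/8 = 7/8
(B and A) and ((B or A) or (C and C)) = 3/4 and 7/8 = 3/4
C and C = 1/8 and 1/8 = 1/8
C or B = 1/8 or 3/4 = 3/4
(C and C) and (C or B) = 1/8 and 3/4 = 1/8
((B and A) and ((B or A) or (C and C))) and ((C and C) and (C or B)) = 3/4 and 1/8 = 1/8
(((B and B) iff (B or A)) iff not A) implies (((B and A) and ((B or A) or (C and C))) and ((C and C) and (C or B))) = 1/4 implies 1/8 = 7/8
A or B = 7/8 or 3/4 = 7/8
C or (A or B) = 1/8 or 7/8 = 7/8
not (C or (A or B)) = not 7/8 = 1/8
B iff C = 3/4 iff 1/8 = 3/8
not (C or (A or B)) or (B iff C) = 1/8 or 3/8 = 3/8
((((B and B) iff (B or A)) iff not A) implies (((B and A) and ((B or A) or (C and C))) and ((C and C) and (C or B)))) implies (not (C or (A or B)) or (B iff C)) = 7/8 implies 3/8 = 1/2
not ((not ((A implies B) and C) or (not (C iff A) iff ((B implies C) or (B or B)))) and ((((B or C) implies (A implies B)) implies not A) iff not (B and A))) iff (((((B and B) iff (B or A)) iff not A) implies (((B and A) and ((B or A) or (C and C))) and ((C and C) and (C or B)))) implies (not (C or (A or B)) or (B iff C))) = 1/8 iff 1/2 = 5/8

5/8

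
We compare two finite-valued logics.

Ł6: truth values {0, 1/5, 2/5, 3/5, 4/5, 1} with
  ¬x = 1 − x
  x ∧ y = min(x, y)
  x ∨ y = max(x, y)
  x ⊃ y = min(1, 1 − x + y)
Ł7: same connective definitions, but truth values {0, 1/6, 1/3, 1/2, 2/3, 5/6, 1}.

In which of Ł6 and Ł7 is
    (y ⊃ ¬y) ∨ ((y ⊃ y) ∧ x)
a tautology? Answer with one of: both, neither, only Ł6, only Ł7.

neither

In Ł6: at x = 0, y = 3/5 the value is 4/5 — not a tautology.
In Ł7: at x = 0, y = 2/3 the value is 2/3 — not a tautology.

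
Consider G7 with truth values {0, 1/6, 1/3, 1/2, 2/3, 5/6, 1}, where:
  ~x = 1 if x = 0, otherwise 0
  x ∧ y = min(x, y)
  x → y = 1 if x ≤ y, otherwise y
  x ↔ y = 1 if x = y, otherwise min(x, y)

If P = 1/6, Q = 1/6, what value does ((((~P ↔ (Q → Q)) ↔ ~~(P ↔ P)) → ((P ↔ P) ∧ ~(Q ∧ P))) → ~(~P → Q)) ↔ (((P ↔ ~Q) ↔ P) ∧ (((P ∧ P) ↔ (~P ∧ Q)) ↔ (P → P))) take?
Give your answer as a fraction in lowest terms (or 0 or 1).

~P = ~1/6 = 0
Q → Q = 1/6 → 1/6 = 1
~P ↔ (Q → Q) = 0 ↔ 1 = 0
P ↔ P = 1/6 ↔ 1/6 = 1
~(P ↔ P) = ~1 = 0
~~(P ↔ P) = ~0 = 1
(~P ↔ (Q → Q)) ↔ ~~(P ↔ P) = 0 ↔ 1 = 0
P ↔ P = 1/6 ↔ 1/6 = 1
Q ∧ P = 1/6 ∧ 1/6 = 1/6
~(Q ∧ P) = ~1/6 = 0
(P ↔ P) ∧ ~(Q ∧ P) = 1 ∧ 0 = 0
((~P ↔ (Q → Q)) ↔ ~~(P ↔ P)) → ((P ↔ P) ∧ ~(Q ∧ P)) = 0 → 0 = 1
~P = ~1/6 = 0
~P → Q = 0 → 1/6 = 1
~(~P → Q) = ~1 = 0
(((~P ↔ (Q → Q)) ↔ ~~(P ↔ P)) → ((P ↔ P) ∧ ~(Q ∧ P))) → ~(~P → Q) = 1 → 0 = 0
~Q = ~1/6 = 0
P ↔ ~Q = 1/6 ↔ 0 = 0
(P ↔ ~Q) ↔ P = 0 ↔ 1/6 = 0
P ∧ P = 1/6 ∧ 1/6 = 1/6
~P = ~1/6 = 0
~P ∧ Q = 0 ∧ 1/6 = 0
(P ∧ P) ↔ (~P ∧ Q) = 1/6 ↔ 0 = 0
P → P = 1/6 → 1/6 = 1
((P ∧ P) ↔ (~P ∧ Q)) ↔ (P → P) = 0 ↔ 1 = 0
((P ↔ ~Q) ↔ P) ∧ (((P ∧ P) ↔ (~P ∧ Q)) ↔ (P → P)) = 0 ∧ 0 = 0
((((~P ↔ (Q → Q)) ↔ ~~(P ↔ P)) → ((P ↔ P) ∧ ~(Q ∧ P))) → ~(~P → Q)) ↔ (((P ↔ ~Q) ↔ P) ∧ (((P ∧ P) ↔ (~P ∧ Q)) ↔ (P → P))) = 0 ↔ 0 = 1

1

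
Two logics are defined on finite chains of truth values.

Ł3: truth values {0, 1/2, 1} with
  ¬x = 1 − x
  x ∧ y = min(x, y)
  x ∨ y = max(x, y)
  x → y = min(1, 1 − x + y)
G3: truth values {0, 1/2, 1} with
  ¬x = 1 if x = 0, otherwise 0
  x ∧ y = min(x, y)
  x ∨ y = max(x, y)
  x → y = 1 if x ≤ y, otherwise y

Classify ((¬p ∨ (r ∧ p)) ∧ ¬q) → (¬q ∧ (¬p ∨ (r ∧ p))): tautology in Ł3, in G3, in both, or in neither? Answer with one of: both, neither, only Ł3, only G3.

both

In Ł3: every assignment gives 1 — tautology.
In G3: every assignment gives 1 — tautology.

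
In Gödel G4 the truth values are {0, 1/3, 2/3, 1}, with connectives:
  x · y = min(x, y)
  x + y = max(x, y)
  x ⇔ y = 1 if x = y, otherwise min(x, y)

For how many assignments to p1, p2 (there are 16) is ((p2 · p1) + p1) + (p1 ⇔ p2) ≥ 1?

p1 = 0, p2 = 0 ↦ 1  ≥
p1 = 0, p2 = 1/3 ↦ 0  <
p1 = 0, p2 = 2/3 ↦ 0  <
p1 = 0, p2 = 1 ↦ 0  <
p1 = 1/3, p2 = 0 ↦ 1/3  <
p1 = 1/3, p2 = 1/3 ↦ 1  ≥
p1 = 1/3, p2 = 2/3 ↦ 1/3  <
p1 = 1/3, p2 = 1 ↦ 1/3  <
p1 = 2/3, p2 = 0 ↦ 2/3  <
p1 = 2/3, p2 = 1/3 ↦ 2/3  <
p1 = 2/3, p2 = 2/3 ↦ 1  ≥
p1 = 2/3, p2 = 1 ↦ 2/3  <
p1 = 1, p2 = 0 ↦ 1  ≥
p1 = 1, p2 = 1/3 ↦ 1  ≥
p1 = 1, p2 = 2/3 ↦ 1  ≥
p1 = 1, p2 = 1 ↦ 1  ≥
So 7 of the 16 assignments meet the threshold.

7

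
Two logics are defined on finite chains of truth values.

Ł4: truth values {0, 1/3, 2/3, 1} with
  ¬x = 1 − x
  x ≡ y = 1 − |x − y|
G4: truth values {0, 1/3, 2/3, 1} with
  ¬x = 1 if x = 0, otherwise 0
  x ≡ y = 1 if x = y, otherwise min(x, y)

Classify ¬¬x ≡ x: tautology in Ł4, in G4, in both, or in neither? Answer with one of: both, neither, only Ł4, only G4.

only Ł4

In Ł4: every assignment gives 1 — tautology.
In G4: at x = 1/3 the value is 1/3 — not a tautology.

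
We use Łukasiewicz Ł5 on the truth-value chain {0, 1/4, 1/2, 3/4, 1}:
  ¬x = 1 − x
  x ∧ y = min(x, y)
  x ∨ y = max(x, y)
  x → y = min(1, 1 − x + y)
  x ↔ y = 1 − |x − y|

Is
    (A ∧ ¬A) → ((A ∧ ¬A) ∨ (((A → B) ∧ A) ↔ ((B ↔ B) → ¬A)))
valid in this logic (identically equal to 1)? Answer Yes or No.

At A = 1/2, B = 1/2, for instance:
¬A = ¬1/2 = 1/2
A ∧ ¬A = 1/2 ∧ 1/2 = 1/2
A → B = 1/2 → 1/2 = 1
(A → B) ∧ A = 1 ∧ 1/2 = 1/2
B ↔ B = 1/2 ↔ 1/2 = 1
¬A = ¬1/2 = 1/2
(B ↔ B) → ¬A = 1 → 1/2 = 1/2
((A → B) ∧ A) ↔ ((B ↔ B) → ¬A) = 1/2 ↔ 1/2 = 1
(A ∧ ¬A) ∨ (((A → B) ∧ A) ↔ ((B ↔ B) → ¬A)) = 1/2 ∨ 1 = 1
(A ∧ ¬A) → ((A ∧ ¬A) ∨ (((A → B) ∧ A) ↔ ((B ↔ B) → ¬A))) = 1/2 → 1 = 1
and checking the remaining 24 assignments likewise gives ≥ 1 in every case.

Yes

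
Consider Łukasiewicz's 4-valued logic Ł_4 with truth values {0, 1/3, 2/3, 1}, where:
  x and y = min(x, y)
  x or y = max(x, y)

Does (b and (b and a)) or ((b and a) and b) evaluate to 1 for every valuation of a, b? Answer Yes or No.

Counterexample: take a = 0, b = 0.
b and a = 0 and 0 = 0
b and (b and a) = 0 and 0 = 0
(b and a) and b = 0 and 0 = 0
(b and (b and a)) or ((b and a) and b) = 0 or 0 = 0
This gives 0 ≠ 1.

No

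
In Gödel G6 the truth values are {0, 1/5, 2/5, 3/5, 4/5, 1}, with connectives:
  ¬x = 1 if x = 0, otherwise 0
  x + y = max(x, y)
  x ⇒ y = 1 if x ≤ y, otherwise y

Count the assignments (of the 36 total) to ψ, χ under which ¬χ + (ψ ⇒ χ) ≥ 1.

value 1: 26 assignments (counts)
value 4/5: 1 assignment
value 3/5: 2 assignments
value 2/5: 3 assignments
value 1/5: 4 assignments
So 26 of the 36 assignments meet the threshold.

26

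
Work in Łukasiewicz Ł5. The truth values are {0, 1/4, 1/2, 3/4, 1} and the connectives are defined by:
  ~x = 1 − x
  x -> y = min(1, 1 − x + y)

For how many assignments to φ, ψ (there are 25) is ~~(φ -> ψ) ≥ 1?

value 1: 15 assignments (counts)
value 3/4: 4 assignments
value 1/2: 3 assignments
value 1/4: 2 assignments
value 0: 1 assignment
So 15 of the 25 assignments meet the threshold.

15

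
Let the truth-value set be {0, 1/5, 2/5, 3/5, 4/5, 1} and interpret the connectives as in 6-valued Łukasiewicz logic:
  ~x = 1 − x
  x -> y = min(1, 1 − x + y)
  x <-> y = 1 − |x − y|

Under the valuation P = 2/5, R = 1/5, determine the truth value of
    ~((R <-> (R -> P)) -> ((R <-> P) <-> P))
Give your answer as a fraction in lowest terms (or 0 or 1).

R -> P = 1/5 -> 2/5 = 1
R <-> (R -> P) = 1/5 <-> 1 = 1/5
R <-> P = 1/5 <-> 2/5 = 4/5
(R <-> P) <-> P = 4/5 <-> 2/5 = 3/5
(R <-> (R -> P)) -> ((R <-> P) <-> P) = 1/5 -> 3/5 = 1
~((R <-> (R -> P)) -> ((R <-> P) <-> P)) = ~1 = 0

0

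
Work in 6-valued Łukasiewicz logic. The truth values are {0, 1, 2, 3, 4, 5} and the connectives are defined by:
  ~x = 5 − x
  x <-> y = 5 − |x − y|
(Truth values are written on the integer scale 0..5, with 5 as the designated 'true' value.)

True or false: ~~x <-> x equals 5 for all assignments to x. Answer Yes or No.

Yes

x = 0 ↦ 5
x = 1 ↦ 5
x = 2 ↦ 5
x = 3 ↦ 5
x = 4 ↦ 5
x = 5 ↦ 5
Every assignment gives a value ≥ 5.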